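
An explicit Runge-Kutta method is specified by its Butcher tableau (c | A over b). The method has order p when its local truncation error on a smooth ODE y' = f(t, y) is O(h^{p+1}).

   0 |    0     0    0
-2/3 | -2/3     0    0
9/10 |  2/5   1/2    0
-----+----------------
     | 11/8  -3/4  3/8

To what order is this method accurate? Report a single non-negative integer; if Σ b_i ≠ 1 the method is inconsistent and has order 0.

1

b = (11/8, -3/4, 3/8)
c = (0, -2/3, 9/10)
Ac = (0, 0, -1/3)
Σ b_i: 11/8·1 + (-3/4)·1 + 3/8·1 = 1 ✓
b·c: (-3/4)·(-2/3) + 3/8·9/10 = 67/80 ≠ 1/2 ⇒ order 1.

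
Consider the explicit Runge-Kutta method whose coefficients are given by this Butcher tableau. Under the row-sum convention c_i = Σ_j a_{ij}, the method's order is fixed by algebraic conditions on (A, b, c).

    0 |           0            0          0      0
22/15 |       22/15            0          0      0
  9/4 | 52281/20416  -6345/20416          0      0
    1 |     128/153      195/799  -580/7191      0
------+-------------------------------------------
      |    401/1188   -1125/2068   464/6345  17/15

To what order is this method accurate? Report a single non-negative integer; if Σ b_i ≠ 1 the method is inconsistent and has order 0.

b = (401/1188, -1125/2068, 464/6345, 17/15)
c = (0, 22/15, 9/4, 1)
Ac = (0, 0, -423/928, 3/17)
Σ b_i: 401/1188·1 + (-1125/2068)·1 + 464/6345·1 + 17/15·1 = 1 ✓
b·c: (-1125/2068)·22/15 + 464/6345·9/4 + 17/15·1 = 1/2 ✓
b·c²: (-1125/2068)·484/225 + 464/6345·81/16 + 17/15·1 = 1/3 ✓
b·Ac: 464/6345·(-423/928) + 17/15·3/17 = 1/6 ✓
b·c³: (-1125/2068)·10648/3375 + 464/6345·729/64 + 17/15·1 = 1/4 ✓
b·(c∘Ac): 464/6345·(-3807/3712) + 17/15·3/17 = 1/8 ✓
b·Ac²: 464/6345·(-1551/2320) + 17/15·7/60 = 1/12 ✓
b·A²c: 17/15·5/136 = 1/24 ✓; 4 stages ⇒ order 4.

4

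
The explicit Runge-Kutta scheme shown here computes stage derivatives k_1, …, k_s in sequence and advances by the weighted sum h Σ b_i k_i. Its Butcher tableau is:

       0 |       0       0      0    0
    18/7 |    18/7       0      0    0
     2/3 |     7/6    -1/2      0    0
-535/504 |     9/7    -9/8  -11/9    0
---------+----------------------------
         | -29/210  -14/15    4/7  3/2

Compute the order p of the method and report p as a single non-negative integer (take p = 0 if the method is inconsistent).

1

b = (-29/210, -14/15, 4/7, 3/2)
c = (0, 18/7, 2/3, -535/504)
Ac = (0, 0, -9/7, -2803/756)
Σ b_i: (-29/210)·1 + (-14/15)·1 + 4/7·1 + 3/2·1 = 1 ✓
b·c: (-14/15)·18/7 + 4/7·2/3 + 3/2·(-535/504) = -6067/1680 ≠ 1/2 ⇒ order 1.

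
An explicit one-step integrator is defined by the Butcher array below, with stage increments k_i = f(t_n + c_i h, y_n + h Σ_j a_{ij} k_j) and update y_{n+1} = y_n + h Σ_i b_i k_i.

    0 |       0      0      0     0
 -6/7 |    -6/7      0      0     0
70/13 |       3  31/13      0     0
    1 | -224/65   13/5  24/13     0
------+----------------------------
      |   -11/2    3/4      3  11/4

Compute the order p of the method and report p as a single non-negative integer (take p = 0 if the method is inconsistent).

1

b = (-11/2, 3/4, 3, 11/4)
c = (0, -6/7, 70/13, 1)
Ac = (0, 0, -186/91, 45618/5915)
Σ b_i: (-11/2)·1 + 3/4·1 + 3·1 + 11/4·1 = 1 ✓
b·c: 3/4·(-6/7) + 3·70/13 + 11/4·1 = 6647/364 ≠ 1/2 ⇒ order 1.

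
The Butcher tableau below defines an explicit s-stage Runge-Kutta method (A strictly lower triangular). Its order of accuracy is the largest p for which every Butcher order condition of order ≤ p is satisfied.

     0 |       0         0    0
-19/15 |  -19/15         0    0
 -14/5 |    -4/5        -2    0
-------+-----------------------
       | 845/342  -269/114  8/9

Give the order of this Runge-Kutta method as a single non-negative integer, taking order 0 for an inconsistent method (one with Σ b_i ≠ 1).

2

b = (845/342, -269/114, 8/9)
c = (0, -19/15, -14/5)
Ac = (0, 0, 38/15)
Σ b_i: 845/342·1 + (-269/114)·1 + 8/9·1 = 1 ✓
b·c: (-269/114)·(-19/15) + 8/9·(-14/5) = 1/2 ✓
b·c²: (-269/114)·361/225 + 8/9·196/25 = 4297/1350 ≠ 1/3 ⇒ order 2.
b·Ac: 8/9·38/15 = 304/135 ≠ 1/6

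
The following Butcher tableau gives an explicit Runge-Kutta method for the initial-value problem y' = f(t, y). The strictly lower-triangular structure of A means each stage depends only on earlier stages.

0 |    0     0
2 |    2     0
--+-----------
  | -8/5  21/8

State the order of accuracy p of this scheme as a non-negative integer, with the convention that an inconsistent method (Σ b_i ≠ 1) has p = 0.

b = (-8/5, 21/8)
c = (0, 2)
Σ b_i: (-8/5)·1 + 21/8·1 = 41/40 ≠ 1 ⇒ order 0.

0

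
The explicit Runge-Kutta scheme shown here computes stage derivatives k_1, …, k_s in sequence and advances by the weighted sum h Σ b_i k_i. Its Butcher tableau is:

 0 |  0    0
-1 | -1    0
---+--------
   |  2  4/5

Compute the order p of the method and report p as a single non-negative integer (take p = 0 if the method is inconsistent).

0

b = (2, 4/5)
c = (0, -1)
Σ b_i: 2·1 + 4/5·1 = 14/5 ≠ 1 ⇒ order 0.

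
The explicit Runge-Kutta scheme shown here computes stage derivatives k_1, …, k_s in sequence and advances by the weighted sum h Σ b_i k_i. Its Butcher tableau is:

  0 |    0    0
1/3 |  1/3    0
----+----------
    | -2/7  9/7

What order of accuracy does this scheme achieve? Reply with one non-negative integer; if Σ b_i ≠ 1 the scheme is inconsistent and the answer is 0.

1

b = (-2/7, 9/7)
c = (0, 1/3)
Σ b_i: (-2/7)·1 + 9/7·1 = 1 ✓
b·c: 9/7·1/3 = 3/7 ≠ 1/2 ⇒ order 1.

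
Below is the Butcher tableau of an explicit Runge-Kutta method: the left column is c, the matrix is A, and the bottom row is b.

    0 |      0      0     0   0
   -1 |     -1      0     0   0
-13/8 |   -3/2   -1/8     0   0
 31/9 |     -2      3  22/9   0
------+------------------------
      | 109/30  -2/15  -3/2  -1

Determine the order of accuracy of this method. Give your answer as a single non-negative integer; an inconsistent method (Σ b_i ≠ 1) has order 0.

1

b = (109/30, -2/15, -3/2, -1)
c = (0, -1, -13/8, 31/9)
Ac = (0, 0, 1/8, -251/36)
Σ b_i: 109/30·1 + (-2/15)·1 + (-3/2)·1 + (-1)·1 = 1 ✓
b·c: (-2/15)·(-1) + (-3/2)·(-13/8) + (-1)·31/9 = -629/720 ≠ 1/2 ⇒ order 1.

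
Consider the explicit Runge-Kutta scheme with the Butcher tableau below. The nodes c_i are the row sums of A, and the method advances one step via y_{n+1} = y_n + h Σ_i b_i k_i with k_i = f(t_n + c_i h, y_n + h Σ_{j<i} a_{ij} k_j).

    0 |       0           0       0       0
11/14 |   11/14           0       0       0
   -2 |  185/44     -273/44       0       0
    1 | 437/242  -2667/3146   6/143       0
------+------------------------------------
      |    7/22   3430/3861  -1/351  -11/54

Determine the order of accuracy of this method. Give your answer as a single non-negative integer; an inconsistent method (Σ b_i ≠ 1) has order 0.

b = (7/22, 3430/3861, -1/351, -11/54)
c = (0, 11/14, -2, 1)
Ac = (0, 0, -39/8, -3/4)
Σ b_i: 7/22·1 + 3430/3861·1 + (-1/351)·1 + (-11/54)·1 = 1 ✓
b·c: 3430/3861·11/14 + (-1/351)·(-2) + (-11/54)·1 = 1/2 ✓
b·c²: 3430/3861·121/196 + (-1/351)·4 + (-11/54)·1 = 1/3 ✓
b·Ac: (-1/351)·(-39/8) + (-11/54)·(-3/4) = 1/6 ✓
b·c³: 3430/3861·1331/2744 + (-1/351)·(-8) + (-11/54)·1 = 1/4 ✓
b·(c∘Ac): (-1/351)·39/4 + (-11/54)·(-3/4) = 1/8 ✓
b·Ac²: (-1/351)·(-429/112) + (-11/54)·(-219/616) = 1/12 ✓
b·A²c: (-11/54)·(-9/44) = 1/24 ✓; 4 stages ⇒ order 4.

4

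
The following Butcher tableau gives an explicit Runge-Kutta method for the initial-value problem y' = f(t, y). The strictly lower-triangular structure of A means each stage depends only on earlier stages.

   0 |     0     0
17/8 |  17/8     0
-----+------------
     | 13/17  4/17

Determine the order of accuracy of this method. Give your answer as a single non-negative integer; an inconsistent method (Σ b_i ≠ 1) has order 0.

2

b = (13/17, 4/17)
c = (0, 17/8)
Σ b_i: 13/17·1 + 4/17·1 = 1 ✓
b·c: 4/17·17/8 = 1/2 ✓; 2 stages ⇒ order 2.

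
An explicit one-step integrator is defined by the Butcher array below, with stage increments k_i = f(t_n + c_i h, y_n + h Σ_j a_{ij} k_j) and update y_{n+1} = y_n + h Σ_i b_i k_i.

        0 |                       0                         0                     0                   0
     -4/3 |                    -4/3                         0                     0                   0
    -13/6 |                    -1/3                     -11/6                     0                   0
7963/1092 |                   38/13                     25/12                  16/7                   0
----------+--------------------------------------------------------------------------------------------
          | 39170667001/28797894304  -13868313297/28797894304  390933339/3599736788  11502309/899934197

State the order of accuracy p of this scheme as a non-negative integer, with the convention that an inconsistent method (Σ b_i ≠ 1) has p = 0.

3

b = (39170667001/28797894304, -13868313297/28797894304, 390933339/3599736788, 11502309/899934197)
c = (0, -4/3, -13/6, 7963/1092)
Ac = (0, 0, 22/9, -487/63)
Σ b_i: 39170667001/28797894304·1 + (-13868313297/28797894304)·1 + 390933339/3599736788·1 + 11502309/899934197·1 = 1 ✓
b·c: (-13868313297/28797894304)·(-4/3) + 390933339/3599736788·(-13/6) + 11502309/899934197·7963/1092 = 1/2 ✓
b·c²: (-13868313297/28797894304)·16/9 + 390933339/3599736788·169/36 + 11502309/899934197·63409369/1192464 = 1/3 ✓
b·Ac: 390933339/3599736788·22/9 + 11502309/899934197·(-487/63) = 1/6 ✓
b·c³: (-13868313297/28797894304)·(-64/27) + 390933339/3599736788·(-2197/216) + 11502309/899934197·504928805347/1302170688 = 235522654859311/47170950869952 ≠ 1/4 ⇒ order 3.
b·(c∘Ac): 390933339/3599736788·(-143/27) + 11502309/899934197·(-3877981/68796) = -20988028399/16198815546 ≠ 1/8
b·Ac²: 390933339/3599736788·(-88/27) + 11502309/899934197·2728/189 = -1372639774/8099407773 ≠ 1/12
b·A²c: 11502309/899934197·352/63 = 192800608/2699802591 ≠ 1/24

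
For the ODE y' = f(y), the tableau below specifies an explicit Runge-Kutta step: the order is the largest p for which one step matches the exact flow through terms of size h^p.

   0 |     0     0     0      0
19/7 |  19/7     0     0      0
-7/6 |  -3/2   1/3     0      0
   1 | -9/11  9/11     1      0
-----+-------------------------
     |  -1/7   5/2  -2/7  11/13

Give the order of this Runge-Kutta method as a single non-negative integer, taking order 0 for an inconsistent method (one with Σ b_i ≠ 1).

b = (-1/7, 5/2, -2/7, 11/13)
c = (0, 19/7, -7/6, 1)
Ac = (0, 0, 19/21, 487/462)
Σ b_i: (-1/7)·1 + 5/2·1 + (-2/7)·1 + 11/13·1 = 531/182 ≠ 1 ⇒ order 0.

0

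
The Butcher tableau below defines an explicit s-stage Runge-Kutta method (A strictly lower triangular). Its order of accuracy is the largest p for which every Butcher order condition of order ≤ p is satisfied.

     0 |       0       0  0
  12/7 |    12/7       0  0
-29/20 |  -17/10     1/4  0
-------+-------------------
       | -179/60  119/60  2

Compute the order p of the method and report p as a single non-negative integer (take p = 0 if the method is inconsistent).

2

b = (-179/60, 119/60, 2)
c = (0, 12/7, -29/20)
Ac = (0, 0, 3/7)
Σ b_i: (-179/60)·1 + 119/60·1 + 2·1 = 1 ✓
b·c: 119/60·12/7 + 2·(-29/20) = 1/2 ✓
b·c²: 119/60·144/49 + 2·841/400 = 14047/1400 ≠ 1/3 ⇒ order 2.
b·Ac: 2·3/7 = 6/7 ≠ 1/6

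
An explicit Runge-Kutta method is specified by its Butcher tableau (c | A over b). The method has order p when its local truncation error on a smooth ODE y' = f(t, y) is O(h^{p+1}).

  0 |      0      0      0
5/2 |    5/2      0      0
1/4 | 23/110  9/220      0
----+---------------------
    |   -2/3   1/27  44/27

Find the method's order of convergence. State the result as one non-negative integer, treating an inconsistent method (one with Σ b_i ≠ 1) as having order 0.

3

b = (-2/3, 1/27, 44/27)
c = (0, 5/2, 1/4)
Ac = (0, 0, 9/88)
Σ b_i: (-2/3)·1 + 1/27·1 + 44/27·1 = 1 ✓
b·c: 1/27·5/2 + 44/27·1/4 = 1/2 ✓
b·c²: 1/27·25/4 + 44/27·1/16 = 1/3 ✓
b·Ac: 44/27·9/88 = 1/6 ✓; 3 stages ⇒ order 3.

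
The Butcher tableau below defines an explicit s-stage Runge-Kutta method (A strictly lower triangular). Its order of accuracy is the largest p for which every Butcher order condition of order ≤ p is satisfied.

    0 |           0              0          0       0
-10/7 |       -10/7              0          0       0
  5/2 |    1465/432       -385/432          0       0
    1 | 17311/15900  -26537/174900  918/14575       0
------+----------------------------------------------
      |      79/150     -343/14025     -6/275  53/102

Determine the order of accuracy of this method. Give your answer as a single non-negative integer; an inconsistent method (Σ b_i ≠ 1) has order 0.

4

b = (79/150, -343/14025, -6/275, 53/102)
c = (0, -10/7, 5/2, 1)
Ac = (0, 0, 275/216, 119/318)
Σ b_i: 79/150·1 + (-343/14025)·1 + (-6/275)·1 + 53/102·1 = 1 ✓
b·c: (-343/14025)·(-10/7) + (-6/275)·5/2 + 53/102·1 = 1/2 ✓
b·c²: (-343/14025)·100/49 + (-6/275)·25/4 + 53/102·1 = 1/3 ✓
b·Ac: (-6/275)·275/216 + 53/102·119/318 = 1/6 ✓
b·c³: (-343/14025)·(-1000/343) + (-6/275)·125/8 + 53/102·1 = 1/4 ✓
b·(c∘Ac): (-6/275)·1375/432 + 53/102·119/318 = 1/8 ✓
b·Ac²: (-6/275)·(-1375/756) + 53/102·187/2226 = 1/12 ✓
b·A²c: 53/102·17/212 = 1/24 ✓; 4 stages ⇒ order 4.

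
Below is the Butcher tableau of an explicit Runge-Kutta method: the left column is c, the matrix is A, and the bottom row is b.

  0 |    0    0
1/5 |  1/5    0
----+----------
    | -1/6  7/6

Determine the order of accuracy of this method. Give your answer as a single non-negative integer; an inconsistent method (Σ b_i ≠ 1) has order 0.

b = (-1/6, 7/6)
c = (0, 1/5)
Σ b_i: (-1/6)·1 + 7/6·1 = 1 ✓
b·c: 7/6·1/5 = 7/30 ≠ 1/2 ⇒ order 1.

1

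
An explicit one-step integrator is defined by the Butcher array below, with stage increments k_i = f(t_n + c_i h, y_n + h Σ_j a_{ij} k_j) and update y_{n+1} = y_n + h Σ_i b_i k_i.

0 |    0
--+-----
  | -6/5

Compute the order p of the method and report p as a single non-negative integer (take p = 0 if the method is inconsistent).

b = (-6/5)
c = (0)
Σ b_i: (-6/5)·1 = -6/5 ≠ 1 ⇒ order 0.

0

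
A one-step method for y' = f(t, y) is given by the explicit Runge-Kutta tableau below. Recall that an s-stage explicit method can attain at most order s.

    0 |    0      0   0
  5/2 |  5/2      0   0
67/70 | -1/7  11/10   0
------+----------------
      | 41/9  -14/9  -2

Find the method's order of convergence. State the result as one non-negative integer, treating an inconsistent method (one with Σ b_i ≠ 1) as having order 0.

b = (41/9, -14/9, -2)
c = (0, 5/2, 67/70)
Ac = (0, 0, 11/4)
Σ b_i: 41/9·1 + (-14/9)·1 + (-2)·1 = 1 ✓
b·c: (-14/9)·5/2 + (-2)·67/70 = -1828/315 ≠ 1/2 ⇒ order 1.

1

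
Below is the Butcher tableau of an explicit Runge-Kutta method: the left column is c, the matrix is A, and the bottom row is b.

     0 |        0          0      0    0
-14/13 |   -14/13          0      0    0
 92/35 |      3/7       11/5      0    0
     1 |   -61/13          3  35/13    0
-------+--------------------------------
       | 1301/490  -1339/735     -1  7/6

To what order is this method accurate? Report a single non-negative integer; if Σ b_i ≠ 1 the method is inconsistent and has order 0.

b = (1301/490, -1339/735, -1, 7/6)
c = (0, -14/13, 92/35, 1)
Ac = (0, 0, -154/65, 50/13)
Σ b_i: 1301/490·1 + (-1339/735)·1 + (-1)·1 + 7/6·1 = 1 ✓
b·c: (-1339/735)·(-14/13) + (-1)·92/35 + 7/6·1 = 1/2 ✓
b·c²: (-1339/735)·196/169 + (-1)·8464/1225 + 7/6·1 = -250199/31850 ≠ 1/3 ⇒ order 2.
b·Ac: (-1)·(-154/65) + 7/6·50/13 = 1337/195 ≠ 1/6

2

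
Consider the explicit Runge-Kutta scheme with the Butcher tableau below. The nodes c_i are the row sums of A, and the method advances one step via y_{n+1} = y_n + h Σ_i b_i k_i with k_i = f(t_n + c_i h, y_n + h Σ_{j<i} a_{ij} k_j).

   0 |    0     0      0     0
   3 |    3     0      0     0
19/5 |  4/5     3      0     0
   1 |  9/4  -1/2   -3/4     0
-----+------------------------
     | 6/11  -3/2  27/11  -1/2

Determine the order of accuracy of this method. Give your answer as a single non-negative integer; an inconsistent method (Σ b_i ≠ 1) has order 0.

b = (6/11, -3/2, 27/11, -1/2)
c = (0, 3, 19/5, 1)
Ac = (0, 0, 9, -87/20)
Σ b_i: 6/11·1 + (-3/2)·1 + 27/11·1 + (-1/2)·1 = 1 ✓
b·c: (-3/2)·3 + 27/11·19/5 + (-1/2)·1 = 238/55 ≠ 1/2 ⇒ order 1.

1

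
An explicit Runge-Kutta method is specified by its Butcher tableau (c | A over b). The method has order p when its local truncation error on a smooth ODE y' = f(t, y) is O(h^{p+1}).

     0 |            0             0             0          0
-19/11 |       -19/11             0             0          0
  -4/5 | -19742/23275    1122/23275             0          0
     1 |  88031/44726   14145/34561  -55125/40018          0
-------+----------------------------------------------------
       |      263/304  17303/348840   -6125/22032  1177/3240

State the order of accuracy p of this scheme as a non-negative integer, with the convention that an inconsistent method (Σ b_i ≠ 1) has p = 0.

b = (263/304, 17303/348840, -6125/22032, 1177/3240)
c = (0, -19/11, -4/5, 1)
Ac = (0, 0, -102/1225, 465/1177)
Σ b_i: 263/304·1 + 17303/348840·1 + (-6125/22032)·1 + 1177/3240·1 = 1 ✓
b·c: 17303/348840·(-19/11) + (-6125/22032)·(-4/5) + 1177/3240·1 = 1/2 ✓
b·c²: 17303/348840·361/121 + (-6125/22032)·16/25 + 1177/3240·1 = 1/3 ✓
b·Ac: (-6125/22032)·(-102/1225) + 1177/3240·465/1177 = 1/6 ✓
b·c³: 17303/348840·(-6859/1331) + (-6125/22032)·(-64/125) + 1177/3240·1 = 1/4 ✓
b·(c∘Ac): (-6125/22032)·408/6125 + 1177/3240·465/1177 = 1/8 ✓
b·Ac²: (-6125/22032)·1938/13475 + 1177/3240·4395/12947 = 1/12 ✓
b·A²c: 1177/3240·135/1177 = 1/24 ✓; 4 stages ⇒ order 4.

4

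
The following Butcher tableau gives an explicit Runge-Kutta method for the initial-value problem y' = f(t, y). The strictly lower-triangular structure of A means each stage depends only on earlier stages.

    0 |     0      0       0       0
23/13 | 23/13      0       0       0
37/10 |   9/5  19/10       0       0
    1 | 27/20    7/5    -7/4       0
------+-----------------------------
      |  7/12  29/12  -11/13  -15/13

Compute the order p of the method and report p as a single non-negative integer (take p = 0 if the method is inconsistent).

b = (7/12, 29/12, -11/13, -15/13)
c = (0, 23/13, 37/10, 1)
Ac = (0, 0, 437/130, -2079/520)
Σ b_i: 7/12·1 + 29/12·1 + (-11/13)·1 + (-15/13)·1 = 1 ✓
b·c: 29/12·23/13 + (-11/13)·37/10 + (-15/13)·1 = -7/780 ≠ 1/2 ⇒ order 1.

1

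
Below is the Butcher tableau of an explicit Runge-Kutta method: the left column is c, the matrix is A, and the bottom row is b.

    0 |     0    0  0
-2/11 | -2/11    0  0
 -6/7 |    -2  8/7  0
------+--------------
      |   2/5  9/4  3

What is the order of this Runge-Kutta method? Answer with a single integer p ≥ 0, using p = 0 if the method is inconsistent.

0

b = (2/5, 9/4, 3)
c = (0, -2/11, -6/7)
Ac = (0, 0, -16/77)
Σ b_i: 2/5·1 + 9/4·1 + 3·1 = 113/20 ≠ 1 ⇒ order 0.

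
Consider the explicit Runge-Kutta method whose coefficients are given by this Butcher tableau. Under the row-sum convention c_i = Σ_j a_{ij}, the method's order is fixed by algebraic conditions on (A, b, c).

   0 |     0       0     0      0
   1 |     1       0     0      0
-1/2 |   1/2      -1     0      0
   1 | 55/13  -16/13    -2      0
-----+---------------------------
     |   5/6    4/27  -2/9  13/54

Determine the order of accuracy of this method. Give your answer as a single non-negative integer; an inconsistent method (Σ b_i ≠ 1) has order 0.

b = (5/6, 4/27, -2/9, 13/54)
c = (0, 1, -1/2, 1)
Ac = (0, 0, -1, -3/13)
Σ b_i: 5/6·1 + 4/27·1 + (-2/9)·1 + 13/54·1 = 1 ✓
b·c: 4/27·1 + (-2/9)·(-1/2) + 13/54·1 = 1/2 ✓
b·c²: 4/27·1 + (-2/9)·1/4 + 13/54·1 = 1/3 ✓
b·Ac: (-2/9)·(-1) + 13/54·(-3/13) = 1/6 ✓
b·c³: 4/27·1 + (-2/9)·(-1/8) + 13/54·1 = 5/12 ≠ 1/4 ⇒ order 3.
b·(c∘Ac): (-2/9)·1/2 + 13/54·(-3/13) = -1/6 ≠ 1/8
b·Ac²: (-2/9)·(-1) + 13/54·(-45/26) = -7/36 ≠ 1/12
b·A²c: 13/54·2 = 13/27 ≠ 1/24

3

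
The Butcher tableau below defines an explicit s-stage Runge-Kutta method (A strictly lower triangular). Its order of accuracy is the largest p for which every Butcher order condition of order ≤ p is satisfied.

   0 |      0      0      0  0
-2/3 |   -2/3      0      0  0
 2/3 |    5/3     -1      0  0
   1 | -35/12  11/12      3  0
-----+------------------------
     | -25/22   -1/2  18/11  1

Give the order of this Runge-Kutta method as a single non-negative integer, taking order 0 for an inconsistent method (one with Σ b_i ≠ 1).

b = (-25/22, -1/2, 18/11, 1)
c = (0, -2/3, 2/3, 1)
Ac = (0, 0, 2/3, 25/18)
Σ b_i: (-25/22)·1 + (-1/2)·1 + 18/11·1 + 1·1 = 1 ✓
b·c: (-1/2)·(-2/3) + 18/11·2/3 + 1·1 = 80/33 ≠ 1/2 ⇒ order 1.

1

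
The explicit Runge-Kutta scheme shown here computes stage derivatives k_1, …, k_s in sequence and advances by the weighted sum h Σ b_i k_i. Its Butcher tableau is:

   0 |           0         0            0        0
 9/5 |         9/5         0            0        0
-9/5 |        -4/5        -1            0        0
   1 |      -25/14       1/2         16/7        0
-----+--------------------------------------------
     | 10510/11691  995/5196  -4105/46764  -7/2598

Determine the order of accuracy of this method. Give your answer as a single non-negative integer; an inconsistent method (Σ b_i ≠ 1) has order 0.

b = (10510/11691, 995/5196, -4105/46764, -7/2598)
c = (0, 9/5, -9/5, 1)
Ac = (0, 0, -9/5, -45/14)
Σ b_i: 10510/11691·1 + 995/5196·1 + (-4105/46764)·1 + (-7/2598)·1 = 1 ✓
b·c: 995/5196·9/5 + (-4105/46764)·(-9/5) + (-7/2598)·1 = 1/2 ✓
b·c²: 995/5196·81/25 + (-4105/46764)·81/25 + (-7/2598)·1 = 1/3 ✓
b·Ac: (-4105/46764)·(-9/5) + (-7/2598)·(-45/14) = 1/6 ✓
b·c³: 995/5196·729/125 + (-4105/46764)·(-729/125) + (-7/2598)·1 = 105611/64950 ≠ 1/4 ⇒ order 3.
b·(c∘Ac): (-4105/46764)·81/25 + (-7/2598)·(-45/14) = -597/2165 ≠ 1/8
b·Ac²: (-4105/46764)·(-81/25) + (-7/2598)·3159/350 = 5631/21650 ≠ 1/12
b·A²c: (-7/2598)·(-144/35) = 24/2165 ≠ 1/24

3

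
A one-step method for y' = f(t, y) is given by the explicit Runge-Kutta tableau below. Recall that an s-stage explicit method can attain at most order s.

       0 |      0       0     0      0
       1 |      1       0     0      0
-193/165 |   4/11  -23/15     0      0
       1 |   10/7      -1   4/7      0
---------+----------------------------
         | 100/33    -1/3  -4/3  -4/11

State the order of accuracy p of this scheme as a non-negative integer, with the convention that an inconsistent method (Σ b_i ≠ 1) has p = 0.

b = (100/33, -1/3, -4/3, -4/11)
c = (0, 1, -193/165, 1)
Ac = (0, 0, -23/15, -1927/1155)
Σ b_i: 100/33·1 + (-1/3)·1 + (-4/3)·1 + (-4/11)·1 = 1 ✓
b·c: (-1/3)·1 + (-4/3)·(-193/165) + (-4/11)·1 = 427/495 ≠ 1/2 ⇒ order 1.

1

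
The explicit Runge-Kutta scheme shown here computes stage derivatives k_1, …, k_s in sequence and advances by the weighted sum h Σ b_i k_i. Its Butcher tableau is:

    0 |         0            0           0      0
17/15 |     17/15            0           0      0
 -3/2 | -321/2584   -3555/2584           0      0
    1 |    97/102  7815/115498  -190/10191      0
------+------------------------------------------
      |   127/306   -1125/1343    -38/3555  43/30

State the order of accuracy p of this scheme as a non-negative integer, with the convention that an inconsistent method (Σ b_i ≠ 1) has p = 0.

4

b = (127/306, -1125/1343, -38/3555, 43/30)
c = (0, 17/15, -3/2, 1)
Ac = (0, 0, -237/152, 9/86)
Σ b_i: 127/306·1 + (-1125/1343)·1 + (-38/3555)·1 + 43/30·1 = 1 ✓
b·c: (-1125/1343)·17/15 + (-38/3555)·(-3/2) + 43/30·1 = 1/2 ✓
b·c²: (-1125/1343)·289/225 + (-38/3555)·9/4 + 43/30·1 = 1/3 ✓
b·Ac: (-38/3555)·(-237/152) + 43/30·9/86 = 1/6 ✓
b·c³: (-1125/1343)·4913/3375 + (-38/3555)·(-27/8) + 43/30·1 = 1/4 ✓
b·(c∘Ac): (-38/3555)·711/304 + 43/30·9/86 = 1/8 ✓
b·Ac²: (-38/3555)·(-1343/760) + 43/30·29/645 = 1/12 ✓
b·A²c: 43/30·5/172 = 1/24 ✓; 4 stages ⇒ order 4.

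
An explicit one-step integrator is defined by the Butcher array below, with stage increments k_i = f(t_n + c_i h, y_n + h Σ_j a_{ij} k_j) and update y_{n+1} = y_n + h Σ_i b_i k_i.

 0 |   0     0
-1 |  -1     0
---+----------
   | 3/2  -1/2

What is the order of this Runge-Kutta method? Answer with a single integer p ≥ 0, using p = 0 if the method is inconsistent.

2

b = (3/2, -1/2)
c = (0, -1)
Σ b_i: 3/2·1 + (-1/2)·1 = 1 ✓
b·c: (-1/2)·(-1) = 1/2 ✓; 2 stages ⇒ order 2.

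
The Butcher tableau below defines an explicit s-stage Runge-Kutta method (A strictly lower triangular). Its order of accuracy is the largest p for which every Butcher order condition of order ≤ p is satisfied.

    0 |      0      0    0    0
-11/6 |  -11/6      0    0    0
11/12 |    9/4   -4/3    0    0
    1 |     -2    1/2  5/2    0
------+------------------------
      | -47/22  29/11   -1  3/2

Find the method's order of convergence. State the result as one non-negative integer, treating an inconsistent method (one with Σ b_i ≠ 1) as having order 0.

1

b = (-47/22, 29/11, -1, 3/2)
c = (0, -11/6, 11/12, 1)
Ac = (0, 0, 22/9, 11/8)
Σ b_i: (-47/22)·1 + 29/11·1 + (-1)·1 + 3/2·1 = 1 ✓
b·c: 29/11·(-11/6) + (-1)·11/12 + 3/2·1 = -17/4 ≠ 1/2 ⇒ order 1.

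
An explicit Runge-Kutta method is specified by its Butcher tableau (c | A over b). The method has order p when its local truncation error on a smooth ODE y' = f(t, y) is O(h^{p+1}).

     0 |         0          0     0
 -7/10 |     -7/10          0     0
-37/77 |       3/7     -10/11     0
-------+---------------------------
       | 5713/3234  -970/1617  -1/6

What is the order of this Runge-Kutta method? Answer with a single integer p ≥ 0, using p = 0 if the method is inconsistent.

2

b = (5713/3234, -970/1617, -1/6)
c = (0, -7/10, -37/77)
Ac = (0, 0, 7/11)
Σ b_i: 5713/3234·1 + (-970/1617)·1 + (-1/6)·1 = 1 ✓
b·c: (-970/1617)·(-7/10) + (-1/6)·(-37/77) = 1/2 ✓
b·c²: (-970/1617)·49/100 + (-1/6)·1369/5929 = -29564/88935 ≠ 1/3 ⇒ order 2.
b·Ac: (-1/6)·7/11 = -7/66 ≠ 1/6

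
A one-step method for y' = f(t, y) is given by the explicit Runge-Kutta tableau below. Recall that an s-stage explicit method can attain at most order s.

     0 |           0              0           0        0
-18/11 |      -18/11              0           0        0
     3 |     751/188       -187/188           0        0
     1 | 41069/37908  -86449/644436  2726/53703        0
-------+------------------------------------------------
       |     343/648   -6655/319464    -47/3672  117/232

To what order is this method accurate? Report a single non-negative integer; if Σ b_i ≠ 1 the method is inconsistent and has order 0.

b = (343/648, -6655/319464, -47/3672, 117/232)
c = (0, -18/11, 3, 1)
Ac = (0, 0, 153/94, 29/78)
Σ b_i: 343/648·1 + (-6655/319464)·1 + (-47/3672)·1 + 117/232·1 = 1 ✓
b·c: (-6655/319464)·(-18/11) + (-47/3672)·3 + 117/232·1 = 1/2 ✓
b·c²: (-6655/319464)·324/121 + (-47/3672)·9 + 117/232·1 = 1/3 ✓
b·Ac: (-47/3672)·153/94 + 117/232·29/78 = 1/6 ✓
b·c³: (-6655/319464)·(-5832/1331) + (-47/3672)·27 + 117/232·1 = 1/4 ✓
b·(c∘Ac): (-47/3672)·459/94 + 117/232·29/78 = 1/8 ✓
b·Ac²: (-47/3672)·(-1377/517) + 117/232·29/297 = 1/12 ✓
b·A²c: 117/232·29/351 = 1/24 ✓; 4 stages ⇒ order 4.

4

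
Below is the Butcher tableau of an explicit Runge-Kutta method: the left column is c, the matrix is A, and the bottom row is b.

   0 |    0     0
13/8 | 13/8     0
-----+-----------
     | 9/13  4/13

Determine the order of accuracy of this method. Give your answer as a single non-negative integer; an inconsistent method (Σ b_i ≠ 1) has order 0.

b = (9/13, 4/13)
c = (0, 13/8)
Σ b_i: 9/13·1 + 4/13·1 = 1 ✓
b·c: 4/13·13/8 = 1/2 ✓; 2 stages ⇒ order 2.

2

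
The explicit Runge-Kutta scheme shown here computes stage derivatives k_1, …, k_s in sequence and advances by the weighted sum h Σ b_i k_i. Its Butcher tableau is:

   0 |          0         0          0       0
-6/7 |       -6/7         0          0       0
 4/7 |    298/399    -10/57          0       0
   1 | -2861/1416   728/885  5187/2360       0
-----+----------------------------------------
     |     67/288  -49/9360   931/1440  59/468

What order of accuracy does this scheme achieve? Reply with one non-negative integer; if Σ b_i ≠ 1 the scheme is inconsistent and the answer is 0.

b = (67/288, -49/9360, 931/1440, 59/468)
c = (0, -6/7, 4/7, 1)
Ac = (0, 0, 20/133, 65/118)
Σ b_i: 67/288·1 + (-49/9360)·1 + 931/1440·1 + 59/468·1 = 1 ✓
b·c: (-49/9360)·(-6/7) + 931/1440·4/7 + 59/468·1 = 1/2 ✓
b·c²: (-49/9360)·36/49 + 931/1440·16/49 + 59/468·1 = 1/3 ✓
b·Ac: 931/1440·20/133 + 59/468·65/118 = 1/6 ✓
b·c³: (-49/9360)·(-216/343) + 931/1440·64/343 + 59/468·1 = 1/4 ✓
b·(c∘Ac): 931/1440·80/931 + 59/468·65/118 = 1/8 ✓
b·Ac²: 931/1440·(-120/931) + 59/468·78/59 = 1/12 ✓
b·A²c: 59/468·39/118 = 1/24 ✓; 4 stages ⇒ order 4.

4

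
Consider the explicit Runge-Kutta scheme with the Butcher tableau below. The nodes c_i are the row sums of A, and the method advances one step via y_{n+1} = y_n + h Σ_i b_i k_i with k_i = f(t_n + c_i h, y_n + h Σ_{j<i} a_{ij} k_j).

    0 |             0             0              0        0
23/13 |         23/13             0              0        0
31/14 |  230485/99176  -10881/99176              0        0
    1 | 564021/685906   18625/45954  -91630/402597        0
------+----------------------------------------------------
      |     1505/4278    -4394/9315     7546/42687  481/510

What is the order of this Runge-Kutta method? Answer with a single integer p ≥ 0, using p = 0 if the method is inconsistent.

b = (1505/4278, -4394/9315, 7546/42687, 481/510)
c = (0, 23/13, 31/14, 1)
Ac = (0, 0, -837/4312, 205/962)
Σ b_i: 1505/4278·1 + (-4394/9315)·1 + 7546/42687·1 + 481/510·1 = 1 ✓
b·c: (-4394/9315)·23/13 + 7546/42687·31/14 + 481/510·1 = 1/2 ✓
b·c²: (-4394/9315)·529/169 + 7546/42687·961/196 + 481/510·1 = 1/3 ✓
b·Ac: 7546/42687·(-837/4312) + 481/510·205/962 = 1/6 ✓
b·c³: (-4394/9315)·12167/2197 + 7546/42687·29791/2744 + 481/510·1 = 1/4 ✓
b·(c∘Ac): 7546/42687·(-25947/60368) + 481/510·205/962 = 1/8 ✓
b·Ac²: 7546/42687·(-19251/56056) + 481/510·955/6253 = 1/12 ✓
b·A²c: 481/510·85/1924 = 1/24 ✓; 4 stages ⇒ order 4.

4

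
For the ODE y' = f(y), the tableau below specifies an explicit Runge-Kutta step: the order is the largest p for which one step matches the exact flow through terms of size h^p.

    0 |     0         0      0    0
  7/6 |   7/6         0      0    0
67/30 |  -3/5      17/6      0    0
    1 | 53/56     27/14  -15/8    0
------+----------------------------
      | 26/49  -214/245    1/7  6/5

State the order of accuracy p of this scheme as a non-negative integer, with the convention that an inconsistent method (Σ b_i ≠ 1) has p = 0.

b = (26/49, -214/245, 1/7, 6/5)
c = (0, 7/6, 67/30, 1)
Ac = (0, 0, 119/36, -31/16)
Σ b_i: 26/49·1 + (-214/245)·1 + 1/7·1 + 6/5·1 = 1 ✓
b·c: (-214/245)·7/6 + 1/7·67/30 + 6/5·1 = 1/2 ✓
b·c²: (-214/245)·49/36 + 1/7·4489/900 + 6/5·1 = 4559/6300 ≠ 1/3 ⇒ order 2.
b·Ac: 1/7·119/36 + 6/5·(-31/16) = -667/360 ≠ 1/6

2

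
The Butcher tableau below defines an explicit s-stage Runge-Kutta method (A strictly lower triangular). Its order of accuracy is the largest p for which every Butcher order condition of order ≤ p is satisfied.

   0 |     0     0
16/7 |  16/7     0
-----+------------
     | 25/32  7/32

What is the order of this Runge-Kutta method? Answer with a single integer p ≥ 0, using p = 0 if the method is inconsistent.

b = (25/32, 7/32)
c = (0, 16/7)
Σ b_i: 25/32·1 + 7/32·1 = 1 ✓
b·c: 7/32·16/7 = 1/2 ✓; 2 stages ⇒ order 2.

2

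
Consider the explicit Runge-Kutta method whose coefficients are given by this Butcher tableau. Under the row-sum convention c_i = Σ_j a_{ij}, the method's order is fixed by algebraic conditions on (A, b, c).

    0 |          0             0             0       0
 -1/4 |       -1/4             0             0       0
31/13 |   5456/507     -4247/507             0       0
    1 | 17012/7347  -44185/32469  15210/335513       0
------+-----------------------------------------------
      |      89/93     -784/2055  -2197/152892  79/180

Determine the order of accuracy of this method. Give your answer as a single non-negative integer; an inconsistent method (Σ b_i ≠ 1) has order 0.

4

b = (89/93, -784/2055, -2197/152892, 79/180)
c = (0, -1/4, 31/13, 1)
Ac = (0, 0, 4247/2028, 425/948)
Σ b_i: 89/93·1 + (-784/2055)·1 + (-2197/152892)·1 + 79/180·1 = 1 ✓
b·c: (-784/2055)·(-1/4) + (-2197/152892)·31/13 + 79/180·1 = 1/2 ✓
b·c²: (-784/2055)·1/16 + (-2197/152892)·961/169 + 79/180·1 = 1/3 ✓
b·Ac: (-2197/152892)·4247/2028 + 79/180·425/948 = 1/6 ✓
b·c³: (-784/2055)·(-1/64) + (-2197/152892)·29791/2197 + 79/180·1 = 1/4 ✓
b·(c∘Ac): (-2197/152892)·131657/26364 + 79/180·425/948 = 1/8 ✓
b·Ac²: (-2197/152892)·(-4247/8112) + 79/180·655/3792 = 1/12 ✓
b·A²c: 79/180·15/158 = 1/24 ✓; 4 stages ⇒ order 4.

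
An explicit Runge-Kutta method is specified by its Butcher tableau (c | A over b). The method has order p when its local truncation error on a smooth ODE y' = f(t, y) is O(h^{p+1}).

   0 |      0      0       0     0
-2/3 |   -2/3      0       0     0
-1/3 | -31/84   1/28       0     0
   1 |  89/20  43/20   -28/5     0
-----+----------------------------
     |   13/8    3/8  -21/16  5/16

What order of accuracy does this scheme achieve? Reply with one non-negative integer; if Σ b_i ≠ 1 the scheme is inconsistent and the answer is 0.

b = (13/8, 3/8, -21/16, 5/16)
c = (0, -2/3, -1/3, 1)
Ac = (0, 0, -1/42, 13/30)
Σ b_i: 13/8·1 + 3/8·1 + (-21/16)·1 + 5/16·1 = 1 ✓
b·c: 3/8·(-2/3) + (-21/16)·(-1/3) + 5/16·1 = 1/2 ✓
b·c²: 3/8·4/9 + (-21/16)·1/9 + 5/16·1 = 1/3 ✓
b·Ac: (-21/16)·(-1/42) + 5/16·13/30 = 1/6 ✓
b·c³: 3/8·(-8/27) + (-21/16)·(-1/27) + 5/16·1 = 1/4 ✓
b·(c∘Ac): (-21/16)·1/126 + 5/16·13/30 = 1/8 ✓
b·Ac²: (-21/16)·1/63 + 5/16·1/3 = 1/12 ✓
b·A²c: 5/16·2/15 = 1/24 ✓; 4 stages ⇒ order 4.

4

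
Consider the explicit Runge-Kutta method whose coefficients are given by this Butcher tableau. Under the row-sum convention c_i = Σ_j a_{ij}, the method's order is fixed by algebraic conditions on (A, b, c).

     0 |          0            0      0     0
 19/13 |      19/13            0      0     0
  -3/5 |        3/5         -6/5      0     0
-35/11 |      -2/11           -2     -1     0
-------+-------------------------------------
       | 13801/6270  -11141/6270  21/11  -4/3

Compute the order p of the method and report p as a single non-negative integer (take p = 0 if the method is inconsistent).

b = (13801/6270, -11141/6270, 21/11, -4/3)
c = (0, 19/13, -3/5, -35/11)
Ac = (0, 0, -114/65, -151/65)
Σ b_i: 13801/6270·1 + (-11141/6270)·1 + 21/11·1 + (-4/3)·1 = 1 ✓
b·c: (-11141/6270)·19/13 + 21/11·(-3/5) + (-4/3)·(-35/11) = 1/2 ✓
b·c²: (-11141/6270)·361/169 + 21/11·9/25 + (-4/3)·1225/121 = -3918403/235950 ≠ 1/3 ⇒ order 2.
b·Ac: 21/11·(-114/65) + (-4/3)·(-151/65) = -538/2145 ≠ 1/6

2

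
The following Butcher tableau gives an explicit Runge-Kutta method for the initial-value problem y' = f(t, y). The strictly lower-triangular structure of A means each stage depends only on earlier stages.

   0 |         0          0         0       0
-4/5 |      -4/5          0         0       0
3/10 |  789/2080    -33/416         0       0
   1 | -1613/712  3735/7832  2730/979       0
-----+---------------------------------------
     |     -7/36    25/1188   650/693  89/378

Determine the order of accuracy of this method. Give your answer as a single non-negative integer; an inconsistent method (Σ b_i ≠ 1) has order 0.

b = (-7/36, 25/1188, 650/693, 89/378)
c = (0, -4/5, 3/10, 1)
Ac = (0, 0, 33/520, 81/178)
Σ b_i: (-7/36)·1 + 25/1188·1 + 650/693·1 + 89/378·1 = 1 ✓
b·c: 25/1188·(-4/5) + 650/693·3/10 + 89/378·1 = 1/2 ✓
b·c²: 25/1188·16/25 + 650/693·9/100 + 89/378·1 = 1/3 ✓
b·Ac: 650/693·33/520 + 89/378·81/178 = 1/6 ✓
b·c³: 25/1188·(-64/125) + 650/693·27/1000 + 89/378·1 = 1/4 ✓
b·(c∘Ac): 650/693·99/5200 + 89/378·81/178 = 1/8 ✓
b·Ac²: 650/693·(-33/650) + 89/378·99/178 = 1/12 ✓
b·A²c: 89/378·63/356 = 1/24 ✓; 4 stages ⇒ order 4.

4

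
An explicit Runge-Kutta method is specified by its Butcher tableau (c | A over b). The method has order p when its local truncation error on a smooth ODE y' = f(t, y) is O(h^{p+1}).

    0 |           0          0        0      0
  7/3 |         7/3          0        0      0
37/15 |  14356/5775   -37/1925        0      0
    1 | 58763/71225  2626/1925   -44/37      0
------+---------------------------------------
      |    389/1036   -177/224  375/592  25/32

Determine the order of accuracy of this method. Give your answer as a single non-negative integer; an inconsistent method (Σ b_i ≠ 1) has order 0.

4

b = (389/1036, -177/224, 375/592, 25/32)
c = (0, 7/3, 37/15, 1)
Ac = (0, 0, -37/825, 206/825)
Σ b_i: 389/1036·1 + (-177/224)·1 + 375/592·1 + 25/32·1 = 1 ✓
b·c: (-177/224)·7/3 + 375/592·37/15 + 25/32·1 = 1/2 ✓
b·c²: (-177/224)·49/9 + 375/592·1369/225 + 25/32·1 = 1/3 ✓
b·Ac: 375/592·(-37/825) + 25/32·206/825 = 1/6 ✓
b·c³: (-177/224)·343/27 + 375/592·50653/3375 + 25/32·1 = 1/4 ✓
b·(c∘Ac): 375/592·(-1369/12375) + 25/32·206/825 = 1/8 ✓
b·Ac²: 375/592·(-259/2475) + 25/32·158/825 = 1/12 ✓
b·A²c: 25/32·4/75 = 1/24 ✓; 4 stages ⇒ order 4.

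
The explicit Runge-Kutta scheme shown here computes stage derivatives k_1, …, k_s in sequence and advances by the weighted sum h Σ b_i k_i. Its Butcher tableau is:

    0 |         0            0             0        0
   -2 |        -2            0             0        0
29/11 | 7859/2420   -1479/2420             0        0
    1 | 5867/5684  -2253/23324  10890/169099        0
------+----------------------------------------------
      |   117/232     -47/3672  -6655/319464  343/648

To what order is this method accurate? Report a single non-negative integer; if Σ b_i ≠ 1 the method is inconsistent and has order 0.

4

b = (117/232, -47/3672, -6655/319464, 343/648)
c = (0, -2, 29/11, 1)
Ac = (0, 0, 1479/1210, 249/686)
Σ b_i: 117/232·1 + (-47/3672)·1 + (-6655/319464)·1 + 343/648·1 = 1 ✓
b·c: (-47/3672)·(-2) + (-6655/319464)·29/11 + 343/648·1 = 1/2 ✓
b·c²: (-47/3672)·4 + (-6655/319464)·841/121 + 343/648·1 = 1/3 ✓
b·Ac: (-6655/319464)·1479/1210 + 343/648·249/686 = 1/6 ✓
b·c³: (-47/3672)·(-8) + (-6655/319464)·24389/1331 + 343/648·1 = 1/4 ✓
b·(c∘Ac): (-6655/319464)·42891/13310 + 343/648·249/686 = 1/8 ✓
b·Ac²: (-6655/319464)·(-1479/605) + 343/648·3/49 = 1/12 ✓
b·A²c: 343/648·27/343 = 1/24 ✓; 4 stages ⇒ order 4.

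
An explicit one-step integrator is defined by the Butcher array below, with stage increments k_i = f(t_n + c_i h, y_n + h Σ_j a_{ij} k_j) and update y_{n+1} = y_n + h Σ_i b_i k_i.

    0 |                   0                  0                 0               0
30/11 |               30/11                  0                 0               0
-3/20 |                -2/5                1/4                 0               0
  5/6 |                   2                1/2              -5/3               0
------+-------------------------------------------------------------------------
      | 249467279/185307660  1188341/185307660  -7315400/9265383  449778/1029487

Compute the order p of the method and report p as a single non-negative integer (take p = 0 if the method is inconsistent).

b = (249467279/185307660, 1188341/185307660, -7315400/9265383, 449778/1029487)
c = (0, 30/11, -3/20, 5/6)
Ac = (0, 0, 15/22, 71/44)
Σ b_i: 249467279/185307660·1 + 1188341/185307660·1 + (-7315400/9265383)·1 + 449778/1029487·1 = 1 ✓
b·c: 1188341/185307660·30/11 + (-7315400/9265383)·(-3/20) + 449778/1029487·5/6 = 1/2 ✓
b·c²: 1188341/185307660·900/121 + (-7315400/9265383)·9/400 + 449778/1029487·25/36 = 1/3 ✓
b·Ac: (-7315400/9265383)·15/22 + 449778/1029487·71/44 = 1/6 ✓
b·c³: 1188341/185307660·27000/1331 + (-7315400/9265383)·(-27/8000) + 449778/1029487·125/216 = 1571938619/4076768520 ≠ 1/4 ⇒ order 3.
b·(c∘Ac): (-7315400/9265383)·(-9/88) + 449778/1029487·355/264 = 30269565/45297428 ≠ 1/8
b·Ac²: (-7315400/9265383)·225/121 + 449778/1029487·35637/9680 = 63542663/452974280 ≠ 1/12
b·A²c: 449778/1029487·(-25/22) = -5622225/11324357 ≠ 1/24

3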